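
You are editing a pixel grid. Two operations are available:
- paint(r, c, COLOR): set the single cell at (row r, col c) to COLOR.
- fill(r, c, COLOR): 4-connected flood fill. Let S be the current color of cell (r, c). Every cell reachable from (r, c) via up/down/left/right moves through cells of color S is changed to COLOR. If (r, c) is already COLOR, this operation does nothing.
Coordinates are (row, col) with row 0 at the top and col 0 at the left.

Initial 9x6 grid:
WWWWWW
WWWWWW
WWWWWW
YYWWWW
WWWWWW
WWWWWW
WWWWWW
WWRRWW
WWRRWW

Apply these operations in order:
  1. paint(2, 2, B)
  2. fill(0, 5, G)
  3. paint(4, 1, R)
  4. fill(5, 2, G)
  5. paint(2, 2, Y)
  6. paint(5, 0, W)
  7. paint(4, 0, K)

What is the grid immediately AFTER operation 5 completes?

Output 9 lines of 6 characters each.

Answer: GGGGGG
GGGGGG
GGYGGG
YYGGGG
GRGGGG
GGGGGG
GGGGGG
GGRRGG
GGRRGG

Derivation:
After op 1 paint(2,2,B):
WWWWWW
WWWWWW
WWBWWW
YYWWWW
WWWWWW
WWWWWW
WWWWWW
WWRRWW
WWRRWW
After op 2 fill(0,5,G) [47 cells changed]:
GGGGGG
GGGGGG
GGBGGG
YYGGGG
GGGGGG
GGGGGG
GGGGGG
GGRRGG
GGRRGG
After op 3 paint(4,1,R):
GGGGGG
GGGGGG
GGBGGG
YYGGGG
GRGGGG
GGGGGG
GGGGGG
GGRRGG
GGRRGG
After op 4 fill(5,2,G) [0 cells changed]:
GGGGGG
GGGGGG
GGBGGG
YYGGGG
GRGGGG
GGGGGG
GGGGGG
GGRRGG
GGRRGG
After op 5 paint(2,2,Y):
GGGGGG
GGGGGG
GGYGGG
YYGGGG
GRGGGG
GGGGGG
GGGGGG
GGRRGG
GGRRGG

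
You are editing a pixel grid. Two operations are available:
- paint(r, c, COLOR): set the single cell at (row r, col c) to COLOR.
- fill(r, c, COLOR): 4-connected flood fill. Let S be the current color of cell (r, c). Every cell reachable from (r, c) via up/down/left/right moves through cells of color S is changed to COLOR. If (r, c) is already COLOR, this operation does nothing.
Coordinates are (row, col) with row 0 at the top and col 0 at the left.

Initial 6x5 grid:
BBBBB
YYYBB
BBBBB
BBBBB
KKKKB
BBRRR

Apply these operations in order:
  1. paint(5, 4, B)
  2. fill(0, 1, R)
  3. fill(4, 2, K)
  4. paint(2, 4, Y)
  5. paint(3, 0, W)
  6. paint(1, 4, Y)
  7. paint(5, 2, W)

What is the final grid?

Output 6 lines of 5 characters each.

Answer: RRRRR
YYYRY
RRRRY
WRRRR
KKKKR
BBWRR

Derivation:
After op 1 paint(5,4,B):
BBBBB
YYYBB
BBBBB
BBBBB
KKKKB
BBRRB
After op 2 fill(0,1,R) [19 cells changed]:
RRRRR
YYYRR
RRRRR
RRRRR
KKKKR
BBRRR
After op 3 fill(4,2,K) [0 cells changed]:
RRRRR
YYYRR
RRRRR
RRRRR
KKKKR
BBRRR
After op 4 paint(2,4,Y):
RRRRR
YYYRR
RRRRY
RRRRR
KKKKR
BBRRR
After op 5 paint(3,0,W):
RRRRR
YYYRR
RRRRY
WRRRR
KKKKR
BBRRR
After op 6 paint(1,4,Y):
RRRRR
YYYRY
RRRRY
WRRRR
KKKKR
BBRRR
After op 7 paint(5,2,W):
RRRRR
YYYRY
RRRRY
WRRRR
KKKKR
BBWRR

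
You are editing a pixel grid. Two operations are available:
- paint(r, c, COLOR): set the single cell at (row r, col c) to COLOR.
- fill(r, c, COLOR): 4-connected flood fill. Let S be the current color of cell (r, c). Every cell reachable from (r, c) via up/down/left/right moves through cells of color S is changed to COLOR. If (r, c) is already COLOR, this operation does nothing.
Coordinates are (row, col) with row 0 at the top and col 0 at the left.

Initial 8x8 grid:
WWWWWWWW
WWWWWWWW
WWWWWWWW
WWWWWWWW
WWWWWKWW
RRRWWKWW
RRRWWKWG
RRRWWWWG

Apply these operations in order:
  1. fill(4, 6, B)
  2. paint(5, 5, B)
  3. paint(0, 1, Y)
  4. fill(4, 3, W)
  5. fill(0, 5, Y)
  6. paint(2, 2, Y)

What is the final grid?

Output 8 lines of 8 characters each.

After op 1 fill(4,6,B) [50 cells changed]:
BBBBBBBB
BBBBBBBB
BBBBBBBB
BBBBBBBB
BBBBBKBB
RRRBBKBB
RRRBBKBG
RRRBBBBG
After op 2 paint(5,5,B):
BBBBBBBB
BBBBBBBB
BBBBBBBB
BBBBBBBB
BBBBBKBB
RRRBBBBB
RRRBBKBG
RRRBBBBG
After op 3 paint(0,1,Y):
BYBBBBBB
BBBBBBBB
BBBBBBBB
BBBBBBBB
BBBBBKBB
RRRBBBBB
RRRBBKBG
RRRBBBBG
After op 4 fill(4,3,W) [50 cells changed]:
WYWWWWWW
WWWWWWWW
WWWWWWWW
WWWWWWWW
WWWWWKWW
RRRWWWWW
RRRWWKWG
RRRWWWWG
After op 5 fill(0,5,Y) [50 cells changed]:
YYYYYYYY
YYYYYYYY
YYYYYYYY
YYYYYYYY
YYYYYKYY
RRRYYYYY
RRRYYKYG
RRRYYYYG
After op 6 paint(2,2,Y):
YYYYYYYY
YYYYYYYY
YYYYYYYY
YYYYYYYY
YYYYYKYY
RRRYYYYY
RRRYYKYG
RRRYYYYG

Answer: YYYYYYYY
YYYYYYYY
YYYYYYYY
YYYYYYYY
YYYYYKYY
RRRYYYYY
RRRYYKYG
RRRYYYYG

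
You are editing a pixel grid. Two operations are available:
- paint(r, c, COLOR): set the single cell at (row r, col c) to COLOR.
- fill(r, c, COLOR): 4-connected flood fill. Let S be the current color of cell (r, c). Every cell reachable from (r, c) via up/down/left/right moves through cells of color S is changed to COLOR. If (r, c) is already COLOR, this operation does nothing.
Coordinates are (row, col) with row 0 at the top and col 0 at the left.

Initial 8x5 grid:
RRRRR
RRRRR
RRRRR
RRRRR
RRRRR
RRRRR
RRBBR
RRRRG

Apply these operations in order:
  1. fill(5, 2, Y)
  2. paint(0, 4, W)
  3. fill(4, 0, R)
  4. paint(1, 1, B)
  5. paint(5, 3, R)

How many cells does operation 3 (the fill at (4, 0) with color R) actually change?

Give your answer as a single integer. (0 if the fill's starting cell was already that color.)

After op 1 fill(5,2,Y) [37 cells changed]:
YYYYY
YYYYY
YYYYY
YYYYY
YYYYY
YYYYY
YYBBY
YYYYG
After op 2 paint(0,4,W):
YYYYW
YYYYY
YYYYY
YYYYY
YYYYY
YYYYY
YYBBY
YYYYG
After op 3 fill(4,0,R) [36 cells changed]:
RRRRW
RRRRR
RRRRR
RRRRR
RRRRR
RRRRR
RRBBR
RRRRG

Answer: 36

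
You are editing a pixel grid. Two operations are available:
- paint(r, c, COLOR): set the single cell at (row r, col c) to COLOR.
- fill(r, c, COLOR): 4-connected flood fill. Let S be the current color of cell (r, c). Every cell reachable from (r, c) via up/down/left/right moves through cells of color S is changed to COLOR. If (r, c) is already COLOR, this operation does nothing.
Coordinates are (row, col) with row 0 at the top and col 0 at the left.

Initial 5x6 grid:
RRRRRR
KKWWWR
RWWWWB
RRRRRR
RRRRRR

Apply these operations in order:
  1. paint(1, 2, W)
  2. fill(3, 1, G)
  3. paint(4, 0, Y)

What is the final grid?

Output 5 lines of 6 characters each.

Answer: RRRRRR
KKWWWR
GWWWWB
GGGGGG
YGGGGG

Derivation:
After op 1 paint(1,2,W):
RRRRRR
KKWWWR
RWWWWB
RRRRRR
RRRRRR
After op 2 fill(3,1,G) [13 cells changed]:
RRRRRR
KKWWWR
GWWWWB
GGGGGG
GGGGGG
After op 3 paint(4,0,Y):
RRRRRR
KKWWWR
GWWWWB
GGGGGG
YGGGGG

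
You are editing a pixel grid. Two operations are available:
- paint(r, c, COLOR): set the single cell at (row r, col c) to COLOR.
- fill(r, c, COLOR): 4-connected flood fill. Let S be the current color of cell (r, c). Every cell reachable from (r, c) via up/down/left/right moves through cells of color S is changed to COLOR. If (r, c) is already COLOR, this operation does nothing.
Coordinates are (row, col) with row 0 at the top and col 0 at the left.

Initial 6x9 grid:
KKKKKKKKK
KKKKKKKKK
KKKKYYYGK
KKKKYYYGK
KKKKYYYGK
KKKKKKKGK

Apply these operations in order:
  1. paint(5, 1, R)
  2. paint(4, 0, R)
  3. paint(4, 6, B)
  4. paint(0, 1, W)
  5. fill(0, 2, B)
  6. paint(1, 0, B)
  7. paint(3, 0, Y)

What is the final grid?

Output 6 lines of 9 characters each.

After op 1 paint(5,1,R):
KKKKKKKKK
KKKKKKKKK
KKKKYYYGK
KKKKYYYGK
KKKKYYYGK
KRKKKKKGK
After op 2 paint(4,0,R):
KKKKKKKKK
KKKKKKKKK
KKKKYYYGK
KKKKYYYGK
RKKKYYYGK
KRKKKKKGK
After op 3 paint(4,6,B):
KKKKKKKKK
KKKKKKKKK
KKKKYYYGK
KKKKYYYGK
RKKKYYBGK
KRKKKKKGK
After op 4 paint(0,1,W):
KWKKKKKKK
KKKKKKKKK
KKKKYYYGK
KKKKYYYGK
RKKKYYBGK
KRKKKKKGK
After op 5 fill(0,2,B) [37 cells changed]:
BWBBBBBBB
BBBBBBBBB
BBBBYYYGB
BBBBYYYGB
RBBBYYBGB
KRBBBBBGB
After op 6 paint(1,0,B):
BWBBBBBBB
BBBBBBBBB
BBBBYYYGB
BBBBYYYGB
RBBBYYBGB
KRBBBBBGB
After op 7 paint(3,0,Y):
BWBBBBBBB
BBBBBBBBB
BBBBYYYGB
YBBBYYYGB
RBBBYYBGB
KRBBBBBGB

Answer: BWBBBBBBB
BBBBBBBBB
BBBBYYYGB
YBBBYYYGB
RBBBYYBGB
KRBBBBBGB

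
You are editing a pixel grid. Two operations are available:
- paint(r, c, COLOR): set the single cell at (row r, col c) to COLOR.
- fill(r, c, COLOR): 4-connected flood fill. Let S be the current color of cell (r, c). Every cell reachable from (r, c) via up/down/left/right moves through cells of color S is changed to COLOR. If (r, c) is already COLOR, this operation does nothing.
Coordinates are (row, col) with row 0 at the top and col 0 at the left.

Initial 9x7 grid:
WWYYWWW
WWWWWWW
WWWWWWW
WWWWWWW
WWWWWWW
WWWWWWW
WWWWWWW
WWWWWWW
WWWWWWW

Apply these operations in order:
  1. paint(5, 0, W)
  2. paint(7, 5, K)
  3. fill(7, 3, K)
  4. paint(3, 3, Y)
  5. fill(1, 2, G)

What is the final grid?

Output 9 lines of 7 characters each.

After op 1 paint(5,0,W):
WWYYWWW
WWWWWWW
WWWWWWW
WWWWWWW
WWWWWWW
WWWWWWW
WWWWWWW
WWWWWWW
WWWWWWW
After op 2 paint(7,5,K):
WWYYWWW
WWWWWWW
WWWWWWW
WWWWWWW
WWWWWWW
WWWWWWW
WWWWWWW
WWWWWKW
WWWWWWW
After op 3 fill(7,3,K) [60 cells changed]:
KKYYKKK
KKKKKKK
KKKKKKK
KKKKKKK
KKKKKKK
KKKKKKK
KKKKKKK
KKKKKKK
KKKKKKK
After op 4 paint(3,3,Y):
KKYYKKK
KKKKKKK
KKKKKKK
KKKYKKK
KKKKKKK
KKKKKKK
KKKKKKK
KKKKKKK
KKKKKKK
After op 5 fill(1,2,G) [60 cells changed]:
GGYYGGG
GGGGGGG
GGGGGGG
GGGYGGG
GGGGGGG
GGGGGGG
GGGGGGG
GGGGGGG
GGGGGGG

Answer: GGYYGGG
GGGGGGG
GGGGGGG
GGGYGGG
GGGGGGG
GGGGGGG
GGGGGGG
GGGGGGG
GGGGGGG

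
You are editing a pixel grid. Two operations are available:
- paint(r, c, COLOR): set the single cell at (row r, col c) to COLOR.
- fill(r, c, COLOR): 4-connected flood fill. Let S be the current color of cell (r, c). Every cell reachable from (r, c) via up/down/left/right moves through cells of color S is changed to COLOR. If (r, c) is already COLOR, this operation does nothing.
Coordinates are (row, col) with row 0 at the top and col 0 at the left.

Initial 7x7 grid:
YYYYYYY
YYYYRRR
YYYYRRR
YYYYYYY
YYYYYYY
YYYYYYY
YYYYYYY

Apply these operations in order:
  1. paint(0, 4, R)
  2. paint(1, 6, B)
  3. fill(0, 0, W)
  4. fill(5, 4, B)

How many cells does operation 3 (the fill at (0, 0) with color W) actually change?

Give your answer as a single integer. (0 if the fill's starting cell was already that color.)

After op 1 paint(0,4,R):
YYYYRYY
YYYYRRR
YYYYRRR
YYYYYYY
YYYYYYY
YYYYYYY
YYYYYYY
After op 2 paint(1,6,B):
YYYYRYY
YYYYRRB
YYYYRRR
YYYYYYY
YYYYYYY
YYYYYYY
YYYYYYY
After op 3 fill(0,0,W) [40 cells changed]:
WWWWRYY
WWWWRRB
WWWWRRR
WWWWWWW
WWWWWWW
WWWWWWW
WWWWWWW

Answer: 40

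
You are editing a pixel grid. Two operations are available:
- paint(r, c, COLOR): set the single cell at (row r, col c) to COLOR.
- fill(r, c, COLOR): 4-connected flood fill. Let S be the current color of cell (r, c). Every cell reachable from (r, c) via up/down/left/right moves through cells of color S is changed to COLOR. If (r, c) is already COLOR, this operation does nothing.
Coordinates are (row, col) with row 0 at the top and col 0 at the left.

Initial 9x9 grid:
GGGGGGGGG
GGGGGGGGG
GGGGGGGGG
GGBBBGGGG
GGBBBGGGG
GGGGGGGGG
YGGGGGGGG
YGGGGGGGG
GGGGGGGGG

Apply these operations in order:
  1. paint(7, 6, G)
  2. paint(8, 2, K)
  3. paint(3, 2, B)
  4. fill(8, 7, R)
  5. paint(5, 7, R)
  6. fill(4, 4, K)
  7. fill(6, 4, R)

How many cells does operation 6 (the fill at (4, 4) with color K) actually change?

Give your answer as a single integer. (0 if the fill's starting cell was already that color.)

After op 1 paint(7,6,G):
GGGGGGGGG
GGGGGGGGG
GGGGGGGGG
GGBBBGGGG
GGBBBGGGG
GGGGGGGGG
YGGGGGGGG
YGGGGGGGG
GGGGGGGGG
After op 2 paint(8,2,K):
GGGGGGGGG
GGGGGGGGG
GGGGGGGGG
GGBBBGGGG
GGBBBGGGG
GGGGGGGGG
YGGGGGGGG
YGGGGGGGG
GGKGGGGGG
After op 3 paint(3,2,B):
GGGGGGGGG
GGGGGGGGG
GGGGGGGGG
GGBBBGGGG
GGBBBGGGG
GGGGGGGGG
YGGGGGGGG
YGGGGGGGG
GGKGGGGGG
After op 4 fill(8,7,R) [72 cells changed]:
RRRRRRRRR
RRRRRRRRR
RRRRRRRRR
RRBBBRRRR
RRBBBRRRR
RRRRRRRRR
YRRRRRRRR
YRRRRRRRR
RRKRRRRRR
After op 5 paint(5,7,R):
RRRRRRRRR
RRRRRRRRR
RRRRRRRRR
RRBBBRRRR
RRBBBRRRR
RRRRRRRRR
YRRRRRRRR
YRRRRRRRR
RRKRRRRRR
After op 6 fill(4,4,K) [6 cells changed]:
RRRRRRRRR
RRRRRRRRR
RRRRRRRRR
RRKKKRRRR
RRKKKRRRR
RRRRRRRRR
YRRRRRRRR
YRRRRRRRR
RRKRRRRRR

Answer: 6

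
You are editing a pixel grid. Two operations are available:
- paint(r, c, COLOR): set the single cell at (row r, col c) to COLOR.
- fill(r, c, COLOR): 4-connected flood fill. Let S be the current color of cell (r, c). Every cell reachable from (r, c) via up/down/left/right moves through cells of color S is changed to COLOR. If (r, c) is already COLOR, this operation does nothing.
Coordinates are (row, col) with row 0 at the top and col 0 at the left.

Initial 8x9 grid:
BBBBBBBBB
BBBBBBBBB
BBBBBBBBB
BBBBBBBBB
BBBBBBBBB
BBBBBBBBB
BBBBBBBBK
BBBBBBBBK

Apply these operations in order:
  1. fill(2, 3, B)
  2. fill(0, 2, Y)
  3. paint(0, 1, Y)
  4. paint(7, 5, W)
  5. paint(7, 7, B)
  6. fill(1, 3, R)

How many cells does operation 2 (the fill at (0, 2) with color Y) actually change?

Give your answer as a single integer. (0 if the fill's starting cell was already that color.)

After op 1 fill(2,3,B) [0 cells changed]:
BBBBBBBBB
BBBBBBBBB
BBBBBBBBB
BBBBBBBBB
BBBBBBBBB
BBBBBBBBB
BBBBBBBBK
BBBBBBBBK
After op 2 fill(0,2,Y) [70 cells changed]:
YYYYYYYYY
YYYYYYYYY
YYYYYYYYY
YYYYYYYYY
YYYYYYYYY
YYYYYYYYY
YYYYYYYYK
YYYYYYYYK

Answer: 70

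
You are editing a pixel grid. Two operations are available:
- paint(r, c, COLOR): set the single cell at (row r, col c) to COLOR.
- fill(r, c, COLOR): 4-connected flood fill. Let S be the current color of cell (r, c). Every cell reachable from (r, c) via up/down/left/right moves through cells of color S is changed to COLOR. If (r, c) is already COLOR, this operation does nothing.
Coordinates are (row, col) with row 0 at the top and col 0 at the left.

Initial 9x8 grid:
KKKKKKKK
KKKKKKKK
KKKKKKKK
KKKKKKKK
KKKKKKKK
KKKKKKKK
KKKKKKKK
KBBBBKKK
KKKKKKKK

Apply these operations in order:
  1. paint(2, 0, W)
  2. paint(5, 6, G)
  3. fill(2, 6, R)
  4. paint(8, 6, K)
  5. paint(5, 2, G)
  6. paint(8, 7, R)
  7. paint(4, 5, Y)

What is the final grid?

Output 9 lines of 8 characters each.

After op 1 paint(2,0,W):
KKKKKKKK
KKKKKKKK
WKKKKKKK
KKKKKKKK
KKKKKKKK
KKKKKKKK
KKKKKKKK
KBBBBKKK
KKKKKKKK
After op 2 paint(5,6,G):
KKKKKKKK
KKKKKKKK
WKKKKKKK
KKKKKKKK
KKKKKKKK
KKKKKKGK
KKKKKKKK
KBBBBKKK
KKKKKKKK
After op 3 fill(2,6,R) [66 cells changed]:
RRRRRRRR
RRRRRRRR
WRRRRRRR
RRRRRRRR
RRRRRRRR
RRRRRRGR
RRRRRRRR
RBBBBRRR
RRRRRRRR
After op 4 paint(8,6,K):
RRRRRRRR
RRRRRRRR
WRRRRRRR
RRRRRRRR
RRRRRRRR
RRRRRRGR
RRRRRRRR
RBBBBRRR
RRRRRRKR
After op 5 paint(5,2,G):
RRRRRRRR
RRRRRRRR
WRRRRRRR
RRRRRRRR
RRRRRRRR
RRGRRRGR
RRRRRRRR
RBBBBRRR
RRRRRRKR
After op 6 paint(8,7,R):
RRRRRRRR
RRRRRRRR
WRRRRRRR
RRRRRRRR
RRRRRRRR
RRGRRRGR
RRRRRRRR
RBBBBRRR
RRRRRRKR
After op 7 paint(4,5,Y):
RRRRRRRR
RRRRRRRR
WRRRRRRR
RRRRRRRR
RRRRRYRR
RRGRRRGR
RRRRRRRR
RBBBBRRR
RRRRRRKR

Answer: RRRRRRRR
RRRRRRRR
WRRRRRRR
RRRRRRRR
RRRRRYRR
RRGRRRGR
RRRRRRRR
RBBBBRRR
RRRRRRKR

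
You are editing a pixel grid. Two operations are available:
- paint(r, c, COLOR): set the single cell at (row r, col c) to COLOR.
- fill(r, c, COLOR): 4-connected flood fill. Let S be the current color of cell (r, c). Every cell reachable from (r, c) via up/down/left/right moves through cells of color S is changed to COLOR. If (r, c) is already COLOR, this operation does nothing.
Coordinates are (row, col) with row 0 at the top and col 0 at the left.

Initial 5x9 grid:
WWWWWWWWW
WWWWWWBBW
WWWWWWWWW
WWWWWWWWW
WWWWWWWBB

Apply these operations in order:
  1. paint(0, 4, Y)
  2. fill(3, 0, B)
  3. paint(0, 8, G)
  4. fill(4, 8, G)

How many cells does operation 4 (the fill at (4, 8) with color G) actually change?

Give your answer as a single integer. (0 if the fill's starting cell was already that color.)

After op 1 paint(0,4,Y):
WWWWYWWWW
WWWWWWBBW
WWWWWWWWW
WWWWWWWWW
WWWWWWWBB
After op 2 fill(3,0,B) [40 cells changed]:
BBBBYBBBB
BBBBBBBBB
BBBBBBBBB
BBBBBBBBB
BBBBBBBBB
After op 3 paint(0,8,G):
BBBBYBBBG
BBBBBBBBB
BBBBBBBBB
BBBBBBBBB
BBBBBBBBB
After op 4 fill(4,8,G) [43 cells changed]:
GGGGYGGGG
GGGGGGGGG
GGGGGGGGG
GGGGGGGGG
GGGGGGGGG

Answer: 43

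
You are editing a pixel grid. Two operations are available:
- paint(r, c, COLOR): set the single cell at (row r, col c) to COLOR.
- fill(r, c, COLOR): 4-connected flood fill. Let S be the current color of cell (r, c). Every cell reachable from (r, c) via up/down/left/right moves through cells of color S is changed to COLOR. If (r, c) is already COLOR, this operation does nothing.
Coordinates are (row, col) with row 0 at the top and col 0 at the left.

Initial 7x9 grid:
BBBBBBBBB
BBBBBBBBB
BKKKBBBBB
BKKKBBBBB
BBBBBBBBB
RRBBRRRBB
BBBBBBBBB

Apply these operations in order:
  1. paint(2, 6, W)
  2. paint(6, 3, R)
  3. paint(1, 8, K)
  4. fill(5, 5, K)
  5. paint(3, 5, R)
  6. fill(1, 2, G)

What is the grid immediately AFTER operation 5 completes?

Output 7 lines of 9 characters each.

Answer: BBBBBBBBB
BBBBBBBBK
BKKKBBWBB
BKKKBRBBB
BBBBBBBBB
RRBBKKKBB
BBBRBBBBB

Derivation:
After op 1 paint(2,6,W):
BBBBBBBBB
BBBBBBBBB
BKKKBBWBB
BKKKBBBBB
BBBBBBBBB
RRBBRRRBB
BBBBBBBBB
After op 2 paint(6,3,R):
BBBBBBBBB
BBBBBBBBB
BKKKBBWBB
BKKKBBBBB
BBBBBBBBB
RRBBRRRBB
BBBRBBBBB
After op 3 paint(1,8,K):
BBBBBBBBB
BBBBBBBBK
BKKKBBWBB
BKKKBBBBB
BBBBBBBBB
RRBBRRRBB
BBBRBBBBB
After op 4 fill(5,5,K) [3 cells changed]:
BBBBBBBBB
BBBBBBBBK
BKKKBBWBB
BKKKBBBBB
BBBBBBBBB
RRBBKKKBB
BBBRBBBBB
After op 5 paint(3,5,R):
BBBBBBBBB
BBBBBBBBK
BKKKBBWBB
BKKKBRBBB
BBBBBBBBB
RRBBKKKBB
BBBRBBBBB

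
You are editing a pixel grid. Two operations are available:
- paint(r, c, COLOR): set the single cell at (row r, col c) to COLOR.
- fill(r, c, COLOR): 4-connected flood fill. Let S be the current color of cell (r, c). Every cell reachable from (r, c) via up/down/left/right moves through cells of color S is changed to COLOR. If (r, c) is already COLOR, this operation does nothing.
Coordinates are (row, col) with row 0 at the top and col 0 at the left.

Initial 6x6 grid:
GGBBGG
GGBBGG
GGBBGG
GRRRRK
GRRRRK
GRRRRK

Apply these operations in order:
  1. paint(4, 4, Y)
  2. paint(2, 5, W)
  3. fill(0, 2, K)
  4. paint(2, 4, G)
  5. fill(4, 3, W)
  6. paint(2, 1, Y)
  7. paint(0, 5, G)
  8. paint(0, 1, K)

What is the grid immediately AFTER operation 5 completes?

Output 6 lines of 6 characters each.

Answer: GGKKGG
GGKKGG
GGKKGW
GWWWWK
GWWWYK
GWWWWK

Derivation:
After op 1 paint(4,4,Y):
GGBBGG
GGBBGG
GGBBGG
GRRRRK
GRRRYK
GRRRRK
After op 2 paint(2,5,W):
GGBBGG
GGBBGG
GGBBGW
GRRRRK
GRRRYK
GRRRRK
After op 3 fill(0,2,K) [6 cells changed]:
GGKKGG
GGKKGG
GGKKGW
GRRRRK
GRRRYK
GRRRRK
After op 4 paint(2,4,G):
GGKKGG
GGKKGG
GGKKGW
GRRRRK
GRRRYK
GRRRRK
After op 5 fill(4,3,W) [11 cells changed]:
GGKKGG
GGKKGG
GGKKGW
GWWWWK
GWWWYK
GWWWWK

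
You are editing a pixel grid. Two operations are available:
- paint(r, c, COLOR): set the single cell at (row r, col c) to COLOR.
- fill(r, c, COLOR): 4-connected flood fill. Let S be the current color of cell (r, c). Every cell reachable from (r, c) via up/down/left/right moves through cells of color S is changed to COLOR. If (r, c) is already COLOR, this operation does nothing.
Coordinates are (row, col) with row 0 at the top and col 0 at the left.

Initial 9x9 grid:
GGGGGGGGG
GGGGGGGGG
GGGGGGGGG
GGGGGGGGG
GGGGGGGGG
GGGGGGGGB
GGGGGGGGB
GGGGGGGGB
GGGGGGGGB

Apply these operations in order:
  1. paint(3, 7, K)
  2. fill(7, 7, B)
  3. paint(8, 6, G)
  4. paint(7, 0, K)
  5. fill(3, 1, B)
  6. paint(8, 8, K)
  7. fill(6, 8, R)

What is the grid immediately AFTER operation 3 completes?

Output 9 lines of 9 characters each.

Answer: BBBBBBBBB
BBBBBBBBB
BBBBBBBBB
BBBBBBBKB
BBBBBBBBB
BBBBBBBBB
BBBBBBBBB
BBBBBBBBB
BBBBBBGBB

Derivation:
After op 1 paint(3,7,K):
GGGGGGGGG
GGGGGGGGG
GGGGGGGGG
GGGGGGGKG
GGGGGGGGG
GGGGGGGGB
GGGGGGGGB
GGGGGGGGB
GGGGGGGGB
After op 2 fill(7,7,B) [76 cells changed]:
BBBBBBBBB
BBBBBBBBB
BBBBBBBBB
BBBBBBBKB
BBBBBBBBB
BBBBBBBBB
BBBBBBBBB
BBBBBBBBB
BBBBBBBBB
After op 3 paint(8,6,G):
BBBBBBBBB
BBBBBBBBB
BBBBBBBBB
BBBBBBBKB
BBBBBBBBB
BBBBBBBBB
BBBBBBBBB
BBBBBBBBB
BBBBBBGBB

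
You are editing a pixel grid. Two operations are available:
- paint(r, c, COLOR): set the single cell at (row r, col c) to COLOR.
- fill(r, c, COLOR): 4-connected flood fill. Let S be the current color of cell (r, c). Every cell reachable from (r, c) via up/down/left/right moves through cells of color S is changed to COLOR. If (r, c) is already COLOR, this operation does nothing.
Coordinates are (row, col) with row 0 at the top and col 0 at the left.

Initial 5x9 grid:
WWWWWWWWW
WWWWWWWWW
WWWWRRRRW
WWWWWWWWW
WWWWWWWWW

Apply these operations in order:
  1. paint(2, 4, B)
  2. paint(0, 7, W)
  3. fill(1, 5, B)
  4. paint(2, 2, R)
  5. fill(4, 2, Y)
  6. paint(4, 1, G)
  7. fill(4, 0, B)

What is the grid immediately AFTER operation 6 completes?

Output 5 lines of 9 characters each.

After op 1 paint(2,4,B):
WWWWWWWWW
WWWWWWWWW
WWWWBRRRW
WWWWWWWWW
WWWWWWWWW
After op 2 paint(0,7,W):
WWWWWWWWW
WWWWWWWWW
WWWWBRRRW
WWWWWWWWW
WWWWWWWWW
After op 3 fill(1,5,B) [41 cells changed]:
BBBBBBBBB
BBBBBBBBB
BBBBBRRRB
BBBBBBBBB
BBBBBBBBB
After op 4 paint(2,2,R):
BBBBBBBBB
BBBBBBBBB
BBRBBRRRB
BBBBBBBBB
BBBBBBBBB
After op 5 fill(4,2,Y) [41 cells changed]:
YYYYYYYYY
YYYYYYYYY
YYRYYRRRY
YYYYYYYYY
YYYYYYYYY
After op 6 paint(4,1,G):
YYYYYYYYY
YYYYYYYYY
YYRYYRRRY
YYYYYYYYY
YGYYYYYYY

Answer: YYYYYYYYY
YYYYYYYYY
YYRYYRRRY
YYYYYYYYY
YGYYYYYYY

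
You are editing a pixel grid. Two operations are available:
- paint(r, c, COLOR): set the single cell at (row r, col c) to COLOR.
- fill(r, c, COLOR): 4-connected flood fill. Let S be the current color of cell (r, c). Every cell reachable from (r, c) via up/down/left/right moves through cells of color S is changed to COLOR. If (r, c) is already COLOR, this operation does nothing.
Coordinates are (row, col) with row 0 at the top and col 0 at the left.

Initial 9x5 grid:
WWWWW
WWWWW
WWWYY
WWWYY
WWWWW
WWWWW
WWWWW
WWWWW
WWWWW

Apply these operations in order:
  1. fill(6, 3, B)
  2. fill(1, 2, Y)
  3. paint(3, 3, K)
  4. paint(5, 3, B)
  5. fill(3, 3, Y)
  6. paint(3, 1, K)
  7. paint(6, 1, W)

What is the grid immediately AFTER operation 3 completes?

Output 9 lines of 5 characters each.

Answer: YYYYY
YYYYY
YYYYY
YYYKY
YYYYY
YYYYY
YYYYY
YYYYY
YYYYY

Derivation:
After op 1 fill(6,3,B) [41 cells changed]:
BBBBB
BBBBB
BBBYY
BBBYY
BBBBB
BBBBB
BBBBB
BBBBB
BBBBB
After op 2 fill(1,2,Y) [41 cells changed]:
YYYYY
YYYYY
YYYYY
YYYYY
YYYYY
YYYYY
YYYYY
YYYYY
YYYYY
After op 3 paint(3,3,K):
YYYYY
YYYYY
YYYYY
YYYKY
YYYYY
YYYYY
YYYYY
YYYYY
YYYYY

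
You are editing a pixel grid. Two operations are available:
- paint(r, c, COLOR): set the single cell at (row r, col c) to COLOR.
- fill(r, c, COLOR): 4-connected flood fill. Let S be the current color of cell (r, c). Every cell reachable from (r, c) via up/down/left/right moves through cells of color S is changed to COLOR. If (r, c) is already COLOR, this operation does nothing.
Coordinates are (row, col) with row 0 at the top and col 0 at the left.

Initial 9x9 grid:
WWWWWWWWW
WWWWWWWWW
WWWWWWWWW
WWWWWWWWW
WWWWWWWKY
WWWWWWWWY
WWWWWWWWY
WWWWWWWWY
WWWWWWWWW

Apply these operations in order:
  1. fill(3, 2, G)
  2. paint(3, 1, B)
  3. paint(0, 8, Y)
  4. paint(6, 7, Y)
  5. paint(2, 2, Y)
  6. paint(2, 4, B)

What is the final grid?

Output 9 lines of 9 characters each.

Answer: GGGGGGGGY
GGGGGGGGG
GGYGBGGGG
GBGGGGGGG
GGGGGGGKY
GGGGGGGGY
GGGGGGGYY
GGGGGGGGY
GGGGGGGGG

Derivation:
After op 1 fill(3,2,G) [76 cells changed]:
GGGGGGGGG
GGGGGGGGG
GGGGGGGGG
GGGGGGGGG
GGGGGGGKY
GGGGGGGGY
GGGGGGGGY
GGGGGGGGY
GGGGGGGGG
After op 2 paint(3,1,B):
GGGGGGGGG
GGGGGGGGG
GGGGGGGGG
GBGGGGGGG
GGGGGGGKY
GGGGGGGGY
GGGGGGGGY
GGGGGGGGY
GGGGGGGGG
After op 3 paint(0,8,Y):
GGGGGGGGY
GGGGGGGGG
GGGGGGGGG
GBGGGGGGG
GGGGGGGKY
GGGGGGGGY
GGGGGGGGY
GGGGGGGGY
GGGGGGGGG
After op 4 paint(6,7,Y):
GGGGGGGGY
GGGGGGGGG
GGGGGGGGG
GBGGGGGGG
GGGGGGGKY
GGGGGGGGY
GGGGGGGYY
GGGGGGGGY
GGGGGGGGG
After op 5 paint(2,2,Y):
GGGGGGGGY
GGGGGGGGG
GGYGGGGGG
GBGGGGGGG
GGGGGGGKY
GGGGGGGGY
GGGGGGGYY
GGGGGGGGY
GGGGGGGGG
After op 6 paint(2,4,B):
GGGGGGGGY
GGGGGGGGG
GGYGBGGGG
GBGGGGGGG
GGGGGGGKY
GGGGGGGGY
GGGGGGGYY
GGGGGGGGY
GGGGGGGGG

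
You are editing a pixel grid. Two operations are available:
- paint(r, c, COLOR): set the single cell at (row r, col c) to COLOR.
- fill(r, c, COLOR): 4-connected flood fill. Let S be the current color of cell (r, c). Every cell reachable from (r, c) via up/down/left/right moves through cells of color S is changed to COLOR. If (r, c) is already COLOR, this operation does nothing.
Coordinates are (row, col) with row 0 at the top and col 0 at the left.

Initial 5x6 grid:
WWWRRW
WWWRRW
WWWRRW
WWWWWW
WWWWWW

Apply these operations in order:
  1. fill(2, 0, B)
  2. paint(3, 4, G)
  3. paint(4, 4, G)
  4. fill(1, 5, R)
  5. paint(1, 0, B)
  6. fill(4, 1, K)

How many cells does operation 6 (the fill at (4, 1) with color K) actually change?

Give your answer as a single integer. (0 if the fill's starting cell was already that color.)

Answer: 17

Derivation:
After op 1 fill(2,0,B) [24 cells changed]:
BBBRRB
BBBRRB
BBBRRB
BBBBBB
BBBBBB
After op 2 paint(3,4,G):
BBBRRB
BBBRRB
BBBRRB
BBBBGB
BBBBBB
After op 3 paint(4,4,G):
BBBRRB
BBBRRB
BBBRRB
BBBBGB
BBBBGB
After op 4 fill(1,5,R) [5 cells changed]:
BBBRRR
BBBRRR
BBBRRR
BBBBGR
BBBBGR
After op 5 paint(1,0,B):
BBBRRR
BBBRRR
BBBRRR
BBBBGR
BBBBGR
After op 6 fill(4,1,K) [17 cells changed]:
KKKRRR
KKKRRR
KKKRRR
KKKKGR
KKKKGR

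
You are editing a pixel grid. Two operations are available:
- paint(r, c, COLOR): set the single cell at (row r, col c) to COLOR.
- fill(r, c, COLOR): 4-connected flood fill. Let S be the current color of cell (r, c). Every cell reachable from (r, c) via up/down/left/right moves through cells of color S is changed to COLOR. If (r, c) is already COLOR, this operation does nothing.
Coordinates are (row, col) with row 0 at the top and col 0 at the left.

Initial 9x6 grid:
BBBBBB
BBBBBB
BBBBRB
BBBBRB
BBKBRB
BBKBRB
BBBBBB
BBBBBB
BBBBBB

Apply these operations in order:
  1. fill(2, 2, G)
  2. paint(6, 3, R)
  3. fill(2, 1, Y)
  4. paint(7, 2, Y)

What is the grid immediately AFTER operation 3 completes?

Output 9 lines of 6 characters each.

Answer: YYYYYY
YYYYYY
YYYYRY
YYYYRY
YYKYRY
YYKYRY
YYYRYY
YYYYYY
YYYYYY

Derivation:
After op 1 fill(2,2,G) [48 cells changed]:
GGGGGG
GGGGGG
GGGGRG
GGGGRG
GGKGRG
GGKGRG
GGGGGG
GGGGGG
GGGGGG
After op 2 paint(6,3,R):
GGGGGG
GGGGGG
GGGGRG
GGGGRG
GGKGRG
GGKGRG
GGGRGG
GGGGGG
GGGGGG
After op 3 fill(2,1,Y) [47 cells changed]:
YYYYYY
YYYYYY
YYYYRY
YYYYRY
YYKYRY
YYKYRY
YYYRYY
YYYYYY
YYYYYY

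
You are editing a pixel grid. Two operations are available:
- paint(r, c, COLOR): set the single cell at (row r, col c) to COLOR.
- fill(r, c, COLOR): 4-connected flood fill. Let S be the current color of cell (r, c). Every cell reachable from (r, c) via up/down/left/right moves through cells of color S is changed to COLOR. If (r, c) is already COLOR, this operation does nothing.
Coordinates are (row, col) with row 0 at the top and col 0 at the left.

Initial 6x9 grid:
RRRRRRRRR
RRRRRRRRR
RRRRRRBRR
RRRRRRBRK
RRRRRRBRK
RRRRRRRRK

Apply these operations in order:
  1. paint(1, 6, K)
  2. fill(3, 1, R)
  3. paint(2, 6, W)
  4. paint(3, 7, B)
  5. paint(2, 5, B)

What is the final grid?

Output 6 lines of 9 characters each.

Answer: RRRRRRRRR
RRRRRRKRR
RRRRRBWRR
RRRRRRBBK
RRRRRRBRK
RRRRRRRRK

Derivation:
After op 1 paint(1,6,K):
RRRRRRRRR
RRRRRRKRR
RRRRRRBRR
RRRRRRBRK
RRRRRRBRK
RRRRRRRRK
After op 2 fill(3,1,R) [0 cells changed]:
RRRRRRRRR
RRRRRRKRR
RRRRRRBRR
RRRRRRBRK
RRRRRRBRK
RRRRRRRRK
After op 3 paint(2,6,W):
RRRRRRRRR
RRRRRRKRR
RRRRRRWRR
RRRRRRBRK
RRRRRRBRK
RRRRRRRRK
After op 4 paint(3,7,B):
RRRRRRRRR
RRRRRRKRR
RRRRRRWRR
RRRRRRBBK
RRRRRRBRK
RRRRRRRRK
After op 5 paint(2,5,B):
RRRRRRRRR
RRRRRRKRR
RRRRRBWRR
RRRRRRBBK
RRRRRRBRK
RRRRRRRRK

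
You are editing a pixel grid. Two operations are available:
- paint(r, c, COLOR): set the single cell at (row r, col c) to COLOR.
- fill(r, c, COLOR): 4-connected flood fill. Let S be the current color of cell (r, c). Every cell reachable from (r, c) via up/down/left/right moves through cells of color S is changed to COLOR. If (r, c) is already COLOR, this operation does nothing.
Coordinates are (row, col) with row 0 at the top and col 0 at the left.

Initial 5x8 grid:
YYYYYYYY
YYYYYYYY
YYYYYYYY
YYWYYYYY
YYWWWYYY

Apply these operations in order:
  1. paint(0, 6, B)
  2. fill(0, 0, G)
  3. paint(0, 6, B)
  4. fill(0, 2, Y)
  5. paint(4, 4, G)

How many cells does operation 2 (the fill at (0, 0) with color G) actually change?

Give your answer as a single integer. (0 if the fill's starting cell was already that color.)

Answer: 35

Derivation:
After op 1 paint(0,6,B):
YYYYYYBY
YYYYYYYY
YYYYYYYY
YYWYYYYY
YYWWWYYY
After op 2 fill(0,0,G) [35 cells changed]:
GGGGGGBG
GGGGGGGG
GGGGGGGG
GGWGGGGG
GGWWWGGG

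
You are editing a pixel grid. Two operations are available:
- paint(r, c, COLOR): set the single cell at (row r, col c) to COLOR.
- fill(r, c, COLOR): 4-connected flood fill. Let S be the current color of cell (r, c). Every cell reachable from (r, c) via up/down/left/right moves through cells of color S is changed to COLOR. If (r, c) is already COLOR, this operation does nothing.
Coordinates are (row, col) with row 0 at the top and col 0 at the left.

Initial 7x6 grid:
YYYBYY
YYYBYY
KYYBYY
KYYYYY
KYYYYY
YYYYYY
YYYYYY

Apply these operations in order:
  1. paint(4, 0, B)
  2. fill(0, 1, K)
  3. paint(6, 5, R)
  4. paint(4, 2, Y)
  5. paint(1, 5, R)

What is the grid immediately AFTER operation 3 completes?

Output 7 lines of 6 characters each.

After op 1 paint(4,0,B):
YYYBYY
YYYBYY
KYYBYY
KYYYYY
BYYYYY
YYYYYY
YYYYYY
After op 2 fill(0,1,K) [36 cells changed]:
KKKBKK
KKKBKK
KKKBKK
KKKKKK
BKKKKK
KKKKKK
KKKKKK
After op 3 paint(6,5,R):
KKKBKK
KKKBKK
KKKBKK
KKKKKK
BKKKKK
KKKKKK
KKKKKR

Answer: KKKBKK
KKKBKK
KKKBKK
KKKKKK
BKKKKK
KKKKKK
KKKKKR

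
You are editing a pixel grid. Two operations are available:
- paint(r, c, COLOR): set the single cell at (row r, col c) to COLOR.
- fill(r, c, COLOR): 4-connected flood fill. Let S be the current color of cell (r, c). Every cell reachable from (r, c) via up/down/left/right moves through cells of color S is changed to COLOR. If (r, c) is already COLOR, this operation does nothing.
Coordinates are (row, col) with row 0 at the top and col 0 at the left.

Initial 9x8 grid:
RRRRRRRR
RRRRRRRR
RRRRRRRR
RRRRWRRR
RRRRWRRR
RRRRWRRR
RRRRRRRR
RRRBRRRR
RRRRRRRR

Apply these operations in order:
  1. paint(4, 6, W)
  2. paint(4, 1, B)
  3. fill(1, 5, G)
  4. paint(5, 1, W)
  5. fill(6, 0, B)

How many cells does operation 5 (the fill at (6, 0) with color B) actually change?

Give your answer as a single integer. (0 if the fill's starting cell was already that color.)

Answer: 65

Derivation:
After op 1 paint(4,6,W):
RRRRRRRR
RRRRRRRR
RRRRRRRR
RRRRWRRR
RRRRWRWR
RRRRWRRR
RRRRRRRR
RRRBRRRR
RRRRRRRR
After op 2 paint(4,1,B):
RRRRRRRR
RRRRRRRR
RRRRRRRR
RRRRWRRR
RBRRWRWR
RRRRWRRR
RRRRRRRR
RRRBRRRR
RRRRRRRR
After op 3 fill(1,5,G) [66 cells changed]:
GGGGGGGG
GGGGGGGG
GGGGGGGG
GGGGWGGG
GBGGWGWG
GGGGWGGG
GGGGGGGG
GGGBGGGG
GGGGGGGG
After op 4 paint(5,1,W):
GGGGGGGG
GGGGGGGG
GGGGGGGG
GGGGWGGG
GBGGWGWG
GWGGWGGG
GGGGGGGG
GGGBGGGG
GGGGGGGG
After op 5 fill(6,0,B) [65 cells changed]:
BBBBBBBB
BBBBBBBB
BBBBBBBB
BBBBWBBB
BBBBWBWB
BWBBWBBB
BBBBBBBB
BBBBBBBB
BBBBBBBB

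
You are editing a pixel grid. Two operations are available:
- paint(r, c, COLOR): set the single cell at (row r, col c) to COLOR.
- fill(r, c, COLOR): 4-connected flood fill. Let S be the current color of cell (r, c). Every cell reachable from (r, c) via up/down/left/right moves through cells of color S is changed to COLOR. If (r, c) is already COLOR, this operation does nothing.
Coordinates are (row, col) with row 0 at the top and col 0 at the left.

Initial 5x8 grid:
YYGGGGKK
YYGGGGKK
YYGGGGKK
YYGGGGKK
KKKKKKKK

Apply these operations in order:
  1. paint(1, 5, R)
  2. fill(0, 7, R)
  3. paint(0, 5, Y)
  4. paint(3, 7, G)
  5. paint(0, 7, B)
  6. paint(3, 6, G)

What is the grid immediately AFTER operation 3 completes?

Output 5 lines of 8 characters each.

Answer: YYGGGYRR
YYGGGRRR
YYGGGGRR
YYGGGGRR
RRRRRRRR

Derivation:
After op 1 paint(1,5,R):
YYGGGGKK
YYGGGRKK
YYGGGGKK
YYGGGGKK
KKKKKKKK
After op 2 fill(0,7,R) [16 cells changed]:
YYGGGGRR
YYGGGRRR
YYGGGGRR
YYGGGGRR
RRRRRRRR
After op 3 paint(0,5,Y):
YYGGGYRR
YYGGGRRR
YYGGGGRR
YYGGGGRR
RRRRRRRR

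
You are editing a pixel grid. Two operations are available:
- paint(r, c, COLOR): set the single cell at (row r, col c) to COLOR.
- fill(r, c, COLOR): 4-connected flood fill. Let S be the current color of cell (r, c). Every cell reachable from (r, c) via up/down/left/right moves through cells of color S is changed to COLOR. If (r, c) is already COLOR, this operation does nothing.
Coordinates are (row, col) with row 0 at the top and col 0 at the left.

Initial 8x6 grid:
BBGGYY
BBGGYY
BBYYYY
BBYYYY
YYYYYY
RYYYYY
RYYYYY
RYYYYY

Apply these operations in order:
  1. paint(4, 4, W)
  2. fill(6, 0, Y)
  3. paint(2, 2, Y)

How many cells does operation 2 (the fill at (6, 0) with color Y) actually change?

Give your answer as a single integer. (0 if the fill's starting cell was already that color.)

After op 1 paint(4,4,W):
BBGGYY
BBGGYY
BBYYYY
BBYYYY
YYYYWY
RYYYYY
RYYYYY
RYYYYY
After op 2 fill(6,0,Y) [3 cells changed]:
BBGGYY
BBGGYY
BBYYYY
BBYYYY
YYYYWY
YYYYYY
YYYYYY
YYYYYY

Answer: 3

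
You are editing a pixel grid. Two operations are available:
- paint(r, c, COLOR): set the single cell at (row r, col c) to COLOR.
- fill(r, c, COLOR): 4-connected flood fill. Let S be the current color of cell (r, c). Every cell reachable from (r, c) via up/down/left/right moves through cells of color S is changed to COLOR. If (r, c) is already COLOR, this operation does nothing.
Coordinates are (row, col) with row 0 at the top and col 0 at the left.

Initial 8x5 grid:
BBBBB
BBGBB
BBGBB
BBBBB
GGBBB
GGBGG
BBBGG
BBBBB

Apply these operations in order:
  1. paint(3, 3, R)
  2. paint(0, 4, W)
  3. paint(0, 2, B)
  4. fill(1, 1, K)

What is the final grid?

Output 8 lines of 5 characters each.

Answer: KKKKW
KKGKK
KKGKK
KKKRK
GGKKK
GGKGG
KKKGG
KKKKK

Derivation:
After op 1 paint(3,3,R):
BBBBB
BBGBB
BBGBB
BBBRB
GGBBB
GGBGG
BBBGG
BBBBB
After op 2 paint(0,4,W):
BBBBW
BBGBB
BBGBB
BBBRB
GGBBB
GGBGG
BBBGG
BBBBB
After op 3 paint(0,2,B):
BBBBW
BBGBB
BBGBB
BBBRB
GGBBB
GGBGG
BBBGG
BBBBB
After op 4 fill(1,1,K) [28 cells changed]:
KKKKW
KKGKK
KKGKK
KKKRK
GGKKK
GGKGG
KKKGG
KKKKK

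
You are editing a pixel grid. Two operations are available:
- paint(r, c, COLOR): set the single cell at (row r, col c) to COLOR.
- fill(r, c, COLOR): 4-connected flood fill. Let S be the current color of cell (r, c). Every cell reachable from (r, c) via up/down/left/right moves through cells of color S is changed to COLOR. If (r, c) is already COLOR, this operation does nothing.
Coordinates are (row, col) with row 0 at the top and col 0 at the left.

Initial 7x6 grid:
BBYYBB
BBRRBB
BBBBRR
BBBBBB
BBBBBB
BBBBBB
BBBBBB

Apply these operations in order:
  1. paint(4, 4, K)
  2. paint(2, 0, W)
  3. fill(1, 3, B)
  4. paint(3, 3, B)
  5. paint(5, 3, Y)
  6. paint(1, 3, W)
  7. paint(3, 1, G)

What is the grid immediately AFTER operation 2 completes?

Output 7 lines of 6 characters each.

After op 1 paint(4,4,K):
BBYYBB
BBRRBB
BBBBRR
BBBBBB
BBBBKB
BBBBBB
BBBBBB
After op 2 paint(2,0,W):
BBYYBB
BBRRBB
WBBBRR
BBBBBB
BBBBKB
BBBBBB
BBBBBB

Answer: BBYYBB
BBRRBB
WBBBRR
BBBBBB
BBBBKB
BBBBBB
BBBBBB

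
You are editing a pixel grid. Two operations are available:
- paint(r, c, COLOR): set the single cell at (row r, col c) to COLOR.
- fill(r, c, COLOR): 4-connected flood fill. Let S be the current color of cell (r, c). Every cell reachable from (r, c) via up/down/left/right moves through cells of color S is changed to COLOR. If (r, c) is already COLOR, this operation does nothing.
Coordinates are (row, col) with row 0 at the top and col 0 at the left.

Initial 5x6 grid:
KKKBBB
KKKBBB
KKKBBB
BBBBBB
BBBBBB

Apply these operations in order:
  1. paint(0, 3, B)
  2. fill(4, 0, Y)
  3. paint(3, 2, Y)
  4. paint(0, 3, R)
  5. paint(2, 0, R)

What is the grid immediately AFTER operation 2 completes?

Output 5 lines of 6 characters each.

Answer: KKKYYY
KKKYYY
KKKYYY
YYYYYY
YYYYYY

Derivation:
After op 1 paint(0,3,B):
KKKBBB
KKKBBB
KKKBBB
BBBBBB
BBBBBB
After op 2 fill(4,0,Y) [21 cells changed]:
KKKYYY
KKKYYY
KKKYYY
YYYYYY
YYYYYY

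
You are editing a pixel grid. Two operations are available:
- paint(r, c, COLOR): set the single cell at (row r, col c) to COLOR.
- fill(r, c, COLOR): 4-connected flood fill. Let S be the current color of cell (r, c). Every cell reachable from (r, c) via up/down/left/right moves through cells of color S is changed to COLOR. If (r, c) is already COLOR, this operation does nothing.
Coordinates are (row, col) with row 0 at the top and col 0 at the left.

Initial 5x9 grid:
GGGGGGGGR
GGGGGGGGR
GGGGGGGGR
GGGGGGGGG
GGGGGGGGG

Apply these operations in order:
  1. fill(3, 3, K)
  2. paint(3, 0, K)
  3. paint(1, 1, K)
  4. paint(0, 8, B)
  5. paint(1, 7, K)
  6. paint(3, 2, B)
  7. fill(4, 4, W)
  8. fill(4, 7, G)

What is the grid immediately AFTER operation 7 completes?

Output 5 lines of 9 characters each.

Answer: WWWWWWWWB
WWWWWWWWR
WWWWWWWWR
WWBWWWWWW
WWWWWWWWW

Derivation:
After op 1 fill(3,3,K) [42 cells changed]:
KKKKKKKKR
KKKKKKKKR
KKKKKKKKR
KKKKKKKKK
KKKKKKKKK
After op 2 paint(3,0,K):
KKKKKKKKR
KKKKKKKKR
KKKKKKKKR
KKKKKKKKK
KKKKKKKKK
After op 3 paint(1,1,K):
KKKKKKKKR
KKKKKKKKR
KKKKKKKKR
KKKKKKKKK
KKKKKKKKK
After op 4 paint(0,8,B):
KKKKKKKKB
KKKKKKKKR
KKKKKKKKR
KKKKKKKKK
KKKKKKKKK
After op 5 paint(1,7,K):
KKKKKKKKB
KKKKKKKKR
KKKKKKKKR
KKKKKKKKK
KKKKKKKKK
After op 6 paint(3,2,B):
KKKKKKKKB
KKKKKKKKR
KKKKKKKKR
KKBKKKKKK
KKKKKKKKK
After op 7 fill(4,4,W) [41 cells changed]:
WWWWWWWWB
WWWWWWWWR
WWWWWWWWR
WWBWWWWWW
WWWWWWWWW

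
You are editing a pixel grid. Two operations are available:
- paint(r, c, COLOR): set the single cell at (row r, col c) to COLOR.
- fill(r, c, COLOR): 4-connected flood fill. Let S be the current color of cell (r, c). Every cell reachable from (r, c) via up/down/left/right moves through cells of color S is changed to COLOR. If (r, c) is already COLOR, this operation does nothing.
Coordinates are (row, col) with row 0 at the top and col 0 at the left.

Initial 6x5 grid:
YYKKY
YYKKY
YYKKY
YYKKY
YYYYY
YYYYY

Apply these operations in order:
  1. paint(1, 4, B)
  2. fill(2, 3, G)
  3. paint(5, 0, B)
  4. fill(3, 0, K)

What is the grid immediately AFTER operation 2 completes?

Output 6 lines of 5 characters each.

After op 1 paint(1,4,B):
YYKKY
YYKKB
YYKKY
YYKKY
YYYYY
YYYYY
After op 2 fill(2,3,G) [8 cells changed]:
YYGGY
YYGGB
YYGGY
YYGGY
YYYYY
YYYYY

Answer: YYGGY
YYGGB
YYGGY
YYGGY
YYYYY
YYYYY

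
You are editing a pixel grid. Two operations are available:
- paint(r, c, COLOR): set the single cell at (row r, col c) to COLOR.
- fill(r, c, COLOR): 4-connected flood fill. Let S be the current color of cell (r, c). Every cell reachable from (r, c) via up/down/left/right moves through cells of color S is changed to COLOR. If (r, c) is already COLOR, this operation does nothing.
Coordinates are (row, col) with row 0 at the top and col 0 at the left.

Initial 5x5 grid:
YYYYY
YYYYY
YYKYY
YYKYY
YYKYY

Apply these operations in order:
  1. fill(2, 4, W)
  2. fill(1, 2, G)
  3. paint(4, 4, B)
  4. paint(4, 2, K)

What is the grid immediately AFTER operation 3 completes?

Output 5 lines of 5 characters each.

After op 1 fill(2,4,W) [22 cells changed]:
WWWWW
WWWWW
WWKWW
WWKWW
WWKWW
After op 2 fill(1,2,G) [22 cells changed]:
GGGGG
GGGGG
GGKGG
GGKGG
GGKGG
After op 3 paint(4,4,B):
GGGGG
GGGGG
GGKGG
GGKGG
GGKGB

Answer: GGGGG
GGGGG
GGKGG
GGKGG
GGKGB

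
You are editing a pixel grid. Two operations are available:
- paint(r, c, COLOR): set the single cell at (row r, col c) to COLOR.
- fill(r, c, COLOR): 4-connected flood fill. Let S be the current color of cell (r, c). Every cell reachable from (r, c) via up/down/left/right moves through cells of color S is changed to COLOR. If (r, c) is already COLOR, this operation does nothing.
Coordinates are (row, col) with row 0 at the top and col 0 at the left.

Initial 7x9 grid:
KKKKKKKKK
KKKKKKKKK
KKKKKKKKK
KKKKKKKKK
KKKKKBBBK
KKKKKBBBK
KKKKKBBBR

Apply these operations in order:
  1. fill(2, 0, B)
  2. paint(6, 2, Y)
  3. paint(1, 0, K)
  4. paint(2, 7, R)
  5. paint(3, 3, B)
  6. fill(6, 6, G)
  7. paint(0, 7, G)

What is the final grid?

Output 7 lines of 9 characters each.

After op 1 fill(2,0,B) [53 cells changed]:
BBBBBBBBB
BBBBBBBBB
BBBBBBBBB
BBBBBBBBB
BBBBBBBBB
BBBBBBBBB
BBBBBBBBR
After op 2 paint(6,2,Y):
BBBBBBBBB
BBBBBBBBB
BBBBBBBBB
BBBBBBBBB
BBBBBBBBB
BBBBBBBBB
BBYBBBBBR
After op 3 paint(1,0,K):
BBBBBBBBB
KBBBBBBBB
BBBBBBBBB
BBBBBBBBB
BBBBBBBBB
BBBBBBBBB
BBYBBBBBR
After op 4 paint(2,7,R):
BBBBBBBBB
KBBBBBBBB
BBBBBBBRB
BBBBBBBBB
BBBBBBBBB
BBBBBBBBB
BBYBBBBBR
After op 5 paint(3,3,B):
BBBBBBBBB
KBBBBBBBB
BBBBBBBRB
BBBBBBBBB
BBBBBBBBB
BBBBBBBBB
BBYBBBBBR
After op 6 fill(6,6,G) [59 cells changed]:
GGGGGGGGG
KGGGGGGGG
GGGGGGGRG
GGGGGGGGG
GGGGGGGGG
GGGGGGGGG
GGYGGGGGR
After op 7 paint(0,7,G):
GGGGGGGGG
KGGGGGGGG
GGGGGGGRG
GGGGGGGGG
GGGGGGGGG
GGGGGGGGG
GGYGGGGGR

Answer: GGGGGGGGG
KGGGGGGGG
GGGGGGGRG
GGGGGGGGG
GGGGGGGGG
GGGGGGGGG
GGYGGGGGR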